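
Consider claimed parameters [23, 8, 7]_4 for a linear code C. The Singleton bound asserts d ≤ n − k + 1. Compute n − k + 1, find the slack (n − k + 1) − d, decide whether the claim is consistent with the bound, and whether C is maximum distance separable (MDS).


Singleton RHS = n − k + 1 = 16, slack = 9, bound satisfied, not MDS.

Singleton bound: d ≤ n − k + 1.
Here n = 23, k = 8, so n − k + 1 = 16.
Given d = 7, check d ≤ 16: YES.
Slack = (n − k + 1) − d = 9.
The code is NOT MDS (slack = 9 > 0).
Description: the claimed parameters are [23, 8, 7]_4; such a code would be non-MDS.


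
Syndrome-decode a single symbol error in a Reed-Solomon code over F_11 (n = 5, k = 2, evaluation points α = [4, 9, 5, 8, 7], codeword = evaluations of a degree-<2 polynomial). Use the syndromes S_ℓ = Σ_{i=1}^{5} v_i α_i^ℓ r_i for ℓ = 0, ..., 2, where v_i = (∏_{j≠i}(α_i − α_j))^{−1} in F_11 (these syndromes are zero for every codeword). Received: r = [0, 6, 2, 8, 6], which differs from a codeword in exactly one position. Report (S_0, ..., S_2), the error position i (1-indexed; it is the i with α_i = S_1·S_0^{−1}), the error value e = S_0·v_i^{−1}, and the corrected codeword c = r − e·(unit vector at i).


S = (1, 9, 4), error at position 2, error magnitude e = 7, c = [0, 10, 2, 8, 6].

Step 1: column multipliers v_i = (∏_{j≠i}(α_i − α_j))^{−1} mod 11.
  i = 1 (α = 4): (4−9)(4−5)(4−8)(4−7) = (−5)·(−1)·(−4)·(−3) = 60 ≡ 5, so v_1 = 5^{−1} = 9 (mod 11).
  i = 2 (α = 9): (9−4)(9−5)(9−8)(9−7) = 5·4·1·2 = 40 ≡ 7, so v_2 = 7^{−1} = 8 (mod 11).
  i = 3 (α = 5): (5−4)(5−9)(5−8)(5−7) = 1·(−4)·(−3)·(−2) = −24 ≡ 9, so v_3 = 9^{−1} = 5 (mod 11).
  i = 4 (α = 8): (8−4)(8−9)(8−5)(8−7) = 4·(−1)·3·1 = −12 ≡ 10, so v_4 = 10^{−1} = 10 (mod 11).
  i = 5 (α = 7): (7−4)(7−9)(7−5)(7−8) = 3·(−2)·2·(−1) = 12 ≡ 1, so v_5 = 1^{−1} = 1 (mod 11).
  v = [9, 8, 5, 10, 1].
Step 2: syndromes of r = [0, 6, 2, 8, 6] (all sums mod 11).
  S_0 = Σ v_i r_i = 9·0 + 8·6 + 5·2 + 10·8 + 1·6 = 144 ≡ 1.
  S_1 = Σ v_i α_i r_i = 9·4·0 + 8·9·6 + 5·5·2 + 10·8·8 + 1·7·6 = 1164 ≡ 9.
  α_i^2 mod 11 = [5, 4, 3, 9, 5].
  S_2 = Σ v_i α_i^2 r_i = 9·5·0 + 8·4·6 + 5·3·2 + 10·9·8 + 1·5·6 = 972 ≡ 4.
  S = (1, 9, 4) ≠ 0, so r is not a codeword (an error is present).
Step 3: locate the error. For a single error e at position i, S_ℓ = v_i·e·α_i^ℓ, so α_err = S_1/S_0.
  S_0^{−1} = 1^{−1} = 1 (mod 11), so α_err = 9·1 = 9 ≡ 9 = α_2. Error position i = 2.
  Consistency check: S_2/S_1 = 4·5 = 20 ≡ 9 = α_err ✓ (single-error assumption holds).
Step 4: error magnitude e = S_0/v_2 = S_0·∏_{j≠2}(α_2 − α_j) = 1·7 = 7 ≡ 7 (mod 11).
Step 5: correct position 2: c_2 = r_2 − e = 6 − 7 ≡ 10 (mod 11). Hence c = [0, 10, 2, 8, 6].
  Check: interpolating c through the α_i gives m(x) = 3 + 2·x (degree < 2) with m(α_i) = c_i for every i, so c is indeed a codeword.


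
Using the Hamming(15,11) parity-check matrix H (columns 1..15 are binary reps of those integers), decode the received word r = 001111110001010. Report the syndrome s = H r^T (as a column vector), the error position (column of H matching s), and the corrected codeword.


s = (1, 0, 0, 1)^T, error position = 9, corrected codeword c = 001111111001010

Compute s = H r^T mod 2 one row at a time:
  s_1 = 1 + 0 + 0 + 0 + 1 + 0 + 1 + 0 = 3 ≡ 1 (mod 2).
  s_2 = 1 + 1 + 1 + 1 + 1 + 0 + 1 + 0 = 6 ≡ 0 (mod 2).
  s_3 = 0 + 1 + 1 + 1 + 0 + 0 + 1 + 0 = 4 ≡ 0 (mod 2).
  s_4 = 0 + 1 + 1 + 1 + 0 + 0 + 0 + 0 = 3 ≡ 1 (mod 2).
s = (1, 0, 0, 1)^T — this equals column 9 of H (binary 1001), so error is at position 9.
Correct: flip bit 9 of r = 001111110001010 to get c = 001111111001010.


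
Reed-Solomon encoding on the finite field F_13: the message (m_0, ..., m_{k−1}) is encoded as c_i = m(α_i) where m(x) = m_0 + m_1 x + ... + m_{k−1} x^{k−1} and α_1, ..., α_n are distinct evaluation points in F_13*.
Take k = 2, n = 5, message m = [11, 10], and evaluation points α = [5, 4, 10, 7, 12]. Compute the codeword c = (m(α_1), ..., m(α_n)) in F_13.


c = [9, 12, 7, 3, 1]

Message polynomial: m(x) = 11 + 10·x (mod 13).
For each evaluation point α_i, compute m(α_i) mod 13:
  α_1 = 5: Horner steps 10 → 9, so m(5) = 9.
  α_2 = 4: Horner steps 10 → 12, so m(4) = 12.
  α_3 = 10: Horner steps 10 → 7, so m(10) = 7.
  α_4 = 7: Horner steps 10 → 3, so m(7) = 3.
  α_5 = 12: Horner steps 10 → 1, so m(12) = 1.
Codeword c = [9, 12, 7, 3, 1] ∈ F_13^5.


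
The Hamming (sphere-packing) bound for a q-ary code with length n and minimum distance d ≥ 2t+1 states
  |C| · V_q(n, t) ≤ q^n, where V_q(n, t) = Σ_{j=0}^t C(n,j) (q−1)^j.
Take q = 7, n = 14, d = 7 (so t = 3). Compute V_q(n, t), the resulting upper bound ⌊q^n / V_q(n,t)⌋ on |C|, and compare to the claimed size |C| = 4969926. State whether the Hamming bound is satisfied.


V_q(n, t) = 81985, q^n = 678223072849, Hamming bound = 8272526, |C| = 4969926 ≤ bound (satisfied).

Step 1: Compute V_q(n, t) = Σ_{j=0}^3 C(n, j) (q−1)^j.
  j = 0: C(14,0)·(6)^0 = 1·1 = 1.
  j = 1: C(14,1)·(6)^1 = 14·6 = 84.
  j = 2: C(14,2)·(6)^2 = 91·36 = 3276.
  j = 3: C(14,3)·(6)^3 = 364·216 = 78624.
  V_q(n, t) = 1 + 84 + 3276 + 78624 = 81985.
Step 2: q^n = 7^14 = 678223072849.
Step 3: Hamming bound ⌊q^n / V_q(n,t)⌋ = ⌊678223072849/81985⌋ = 8272526.
Step 4: Compare |C| = 4969926 to 8272526: satisfied.
The claimed |C| lies below the Hamming bound.


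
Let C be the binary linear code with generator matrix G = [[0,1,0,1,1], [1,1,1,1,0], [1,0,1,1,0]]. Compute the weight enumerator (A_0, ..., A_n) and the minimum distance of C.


Weight distribution: A_0 = 1, A_1 = 1, A_2 = 1, A_3 = 3, A_4 = 2. Minimum distance d = 1.

Enumerate all 2^3 = 8 messages m ∈ F_2^3.
For each, compute codeword c = mG in F_2^5, then tally its weight.
  m = 000 → c = 00000, weight = 0.
  m = 100 → c = 01011, weight = 3.
  m = 010 → c = 11110, weight = 4.
  m = 110 → c = 10101, weight = 3.
  m = 001 → c = 10110, weight = 3.
  m = 101 → c = 11101, weight = 4.
  m = 011 → c = 01000, weight = 1.
  m = 111 → c = 00011, weight = 2.
Tally weights:
  weight 0: 1 codewords.
  weight 1: 1 codewords.
  weight 2: 1 codewords.
  weight 3: 3 codewords.
  weight 4: 2 codewords.
Minimum distance d = smallest w > 0 with A_w > 0 = 1.
Sanity: Σ A_w = 8 = 2^3 = 8 ✓.


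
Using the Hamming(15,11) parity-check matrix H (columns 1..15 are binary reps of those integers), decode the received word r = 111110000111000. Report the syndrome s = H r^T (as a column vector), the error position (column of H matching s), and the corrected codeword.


s = (1, 1, 0, 0)^T, error position = 12, corrected codeword c = 111110000110000

Compute s = H r^T mod 2 one row at a time:
  s_1 = 0 + 0 + 1 + 1 + 1 + 0 + 0 + 0 = 3 ≡ 1 (mod 2).
  s_2 = 1 + 1 + 0 + 0 + 1 + 0 + 0 + 0 = 3 ≡ 1 (mod 2).
  s_3 = 1 + 1 + 0 + 0 + 1 + 1 + 0 + 0 = 4 ≡ 0 (mod 2).
  s_4 = 1 + 1 + 1 + 0 + 0 + 1 + 0 + 0 = 4 ≡ 0 (mod 2).
s = (1, 1, 0, 0)^T — this equals column 12 of H (binary 1100), so error is at position 12.
Correct: flip bit 12 of r = 111110000111000 to get c = 111110000110000.


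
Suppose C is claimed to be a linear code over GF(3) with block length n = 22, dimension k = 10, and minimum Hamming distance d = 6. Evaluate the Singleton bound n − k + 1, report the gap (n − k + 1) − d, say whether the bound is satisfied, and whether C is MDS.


Singleton RHS = n − k + 1 = 13, slack = 7, bound satisfied, not MDS.

Singleton bound: d ≤ n − k + 1.
Here n = 22, k = 10, so n − k + 1 = 13.
Given d = 6, check d ≤ 13: YES.
Slack = (n − k + 1) − d = 7.
The code is NOT MDS (slack = 7 > 0).
Description: the claimed parameters are [22, 10, 6]_3; such a code would be non-MDS.


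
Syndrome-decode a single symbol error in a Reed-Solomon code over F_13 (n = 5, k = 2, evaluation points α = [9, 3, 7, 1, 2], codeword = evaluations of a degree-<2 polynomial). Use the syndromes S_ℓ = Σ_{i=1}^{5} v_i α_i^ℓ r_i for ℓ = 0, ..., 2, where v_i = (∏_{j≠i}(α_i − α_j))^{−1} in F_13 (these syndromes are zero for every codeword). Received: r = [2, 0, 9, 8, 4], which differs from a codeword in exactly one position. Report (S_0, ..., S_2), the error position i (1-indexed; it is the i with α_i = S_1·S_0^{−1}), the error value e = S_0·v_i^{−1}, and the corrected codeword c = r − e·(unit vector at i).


S = (11, 12, 6), error at position 3, error magnitude e = 12, c = [2, 0, 10, 8, 4].

Step 1: column multipliers v_i = (∏_{j≠i}(α_i − α_j))^{−1} mod 13.
  i = 1 (α = 9): (9−3)(9−7)(9−1)(9−2) = 6·2·8·7 = 672 ≡ 9, so v_1 = 9^{−1} = 3 (mod 13).
  i = 2 (α = 3): (3−9)(3−7)(3−1)(3−2) = (−6)·(−4)·2·1 = 48 ≡ 9, so v_2 = 9^{−1} = 3 (mod 13).
  i = 3 (α = 7): (7−9)(7−3)(7−1)(7−2) = (−2)·4·6·5 = −240 ≡ 7, so v_3 = 7^{−1} = 2 (mod 13).
  i = 4 (α = 1): (1−9)(1−3)(1−7)(1−2) = (−8)·(−2)·(−6)·(−1) = 96 ≡ 5, so v_4 = 5^{−1} = 8 (mod 13).
  i = 5 (α = 2): (2−9)(2−3)(2−7)(2−1) = (−7)·(−1)·(−5)·1 = −35 ≡ 4, so v_5 = 4^{−1} = 10 (mod 13).
  v = [3, 3, 2, 8, 10].
Step 2: syndromes of r = [2, 0, 9, 8, 4] (all sums mod 13).
  S_0 = Σ v_i r_i = 3·2 + 3·0 + 2·9 + 8·8 + 10·4 = 128 ≡ 11.
  S_1 = Σ v_i α_i r_i = 3·9·2 + 3·3·0 + 2·7·9 + 8·1·8 + 10·2·4 = 324 ≡ 12.
  α_i^2 mod 13 = [3, 9, 10, 1, 4].
  S_2 = Σ v_i α_i^2 r_i = 3·3·2 + 3·9·0 + 2·10·9 + 8·1·8 + 10·4·4 = 422 ≡ 6.
  S = (11, 12, 6) ≠ 0, so r is not a codeword (an error is present).
Step 3: locate the error. For a single error e at position i, S_ℓ = v_i·e·α_i^ℓ, so α_err = S_1/S_0.
  S_0^{−1} = 11^{−1} = 6 (mod 13), so α_err = 12·6 = 72 ≡ 7 = α_3. Error position i = 3.
  Consistency check: S_2/S_1 = 6·12 = 72 ≡ 7 = α_err ✓ (single-error assumption holds).
Step 4: error magnitude e = S_0/v_3 = S_0·∏_{j≠3}(α_3 − α_j) = 11·7 = 77 ≡ 12 (mod 13).
Step 5: correct position 3: c_3 = r_3 − e = 9 − 12 ≡ 10 (mod 13). Hence c = [2, 0, 10, 8, 4].
  Check: interpolating c through the α_i gives m(x) = 12 + 9·x (degree < 2) with m(α_i) = c_i for every i, so c is indeed a codeword.


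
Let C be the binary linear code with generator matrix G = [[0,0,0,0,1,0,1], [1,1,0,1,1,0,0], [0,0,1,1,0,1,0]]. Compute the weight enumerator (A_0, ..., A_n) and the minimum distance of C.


Weight distribution: A_0 = 1, A_2 = 1, A_3 = 1, A_4 = 2, A_5 = 3. Minimum distance d = 2.

Enumerate all 2^3 = 8 messages m ∈ F_2^3.
For each, compute codeword c = mG in F_2^7, then tally its weight.
  m = 000 → c = 0000000, weight = 0.
  m = 100 → c = 0000101, weight = 2.
  m = 010 → c = 1101100, weight = 4.
  m = 110 → c = 1101001, weight = 4.
  m = 001 → c = 0011010, weight = 3.
  m = 101 → c = 0011111, weight = 5.
  m = 011 → c = 1110110, weight = 5.
  m = 111 → c = 1110011, weight = 5.
Tally weights:
  weight 0: 1 codewords.
  weight 2: 1 codewords.
  weight 3: 1 codewords.
  weight 4: 2 codewords.
  weight 5: 3 codewords.
Minimum distance d = smallest w > 0 with A_w > 0 = 2.
Sanity: Σ A_w = 8 = 2^3 = 8 ✓.


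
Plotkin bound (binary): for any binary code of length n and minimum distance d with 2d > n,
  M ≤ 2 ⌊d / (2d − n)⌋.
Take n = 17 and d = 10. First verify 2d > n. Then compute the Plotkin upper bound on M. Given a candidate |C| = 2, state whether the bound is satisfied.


Plotkin bound M ≤ 6; given |C| = 2 ≤ bound (satisfied).

Check applicability: 2d = 20, n = 17.
2d − n = 3 > 0, so Plotkin applies.
Compute d/(2d−n) = 10/3 ≈ 3.3333.
⌊d/(2d−n)⌋ = 3.
Plotkin bound: M ≤ 2·3 = 6.
Given |C| = 2, check: satisfied.
This |C| is below the Plotkin bound.


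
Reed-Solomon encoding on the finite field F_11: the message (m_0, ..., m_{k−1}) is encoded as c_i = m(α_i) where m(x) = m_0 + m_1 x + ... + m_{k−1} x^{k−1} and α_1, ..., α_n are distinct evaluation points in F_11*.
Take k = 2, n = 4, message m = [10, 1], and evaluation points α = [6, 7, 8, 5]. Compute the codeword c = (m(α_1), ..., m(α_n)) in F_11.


c = [5, 6, 7, 4]

Message polynomial: m(x) = 10 + 1·x (mod 11).
For each evaluation point α_i, compute m(α_i) mod 11:
  α_1 = 6: Horner steps 1 → 5, so m(6) = 5.
  α_2 = 7: Horner steps 1 → 6, so m(7) = 6.
  α_3 = 8: Horner steps 1 → 7, so m(8) = 7.
  α_4 = 5: Horner steps 1 → 4, so m(5) = 4.
Codeword c = [5, 6, 7, 4] ∈ F_11^4.


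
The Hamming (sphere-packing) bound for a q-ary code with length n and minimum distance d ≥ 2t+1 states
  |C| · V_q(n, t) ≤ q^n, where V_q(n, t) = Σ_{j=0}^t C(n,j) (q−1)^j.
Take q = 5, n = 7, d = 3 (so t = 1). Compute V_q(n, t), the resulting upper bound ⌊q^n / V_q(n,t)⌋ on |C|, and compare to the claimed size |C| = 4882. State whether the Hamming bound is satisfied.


V_q(n, t) = 29, q^n = 78125, Hamming bound = 2693, |C| = 4882 > bound (violated).

Step 1: Compute V_q(n, t) = Σ_{j=0}^1 C(n, j) (q−1)^j.
  j = 0: C(7,0)·(4)^0 = 1·1 = 1.
  j = 1: C(7,1)·(4)^1 = 7·4 = 28.
  V_q(n, t) = 1 + 28 = 29.
Step 2: q^n = 5^7 = 78125.
Step 3: Hamming bound ⌊q^n / V_q(n,t)⌋ = ⌊78125/29⌋ = 2693.
Step 4: Compare |C| = 4882 to 2693: violated.
The claimed |C| lies above the Hamming bound, so no 5-ary code of length 7 with d ≥ 3 can have 4882 codewords.


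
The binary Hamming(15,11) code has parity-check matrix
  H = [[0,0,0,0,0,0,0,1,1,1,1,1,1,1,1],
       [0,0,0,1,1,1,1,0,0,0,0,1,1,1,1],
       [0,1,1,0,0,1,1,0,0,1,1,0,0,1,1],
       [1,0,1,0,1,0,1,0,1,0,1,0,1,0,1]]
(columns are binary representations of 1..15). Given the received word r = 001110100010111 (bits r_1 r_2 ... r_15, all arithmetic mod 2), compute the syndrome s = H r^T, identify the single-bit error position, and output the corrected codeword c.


s = (0, 0, 1, 0)^T, error position = 2, corrected codeword c = 011110100010111

Compute s = H r^T mod 2 one row at a time:
  s_1 = 0 + 0 + 0 + 1 + 0 + 1 + 1 + 1 = 4 ≡ 0 (mod 2).
  s_2 = 1 + 1 + 0 + 1 + 0 + 1 + 1 + 1 = 6 ≡ 0 (mod 2).
  s_3 = 0 + 1 + 0 + 1 + 0 + 1 + 1 + 1 = 5 ≡ 1 (mod 2).
  s_4 = 0 + 1 + 1 + 1 + 0 + 1 + 1 + 1 = 6 ≡ 0 (mod 2).
s = (0, 0, 1, 0)^T — this equals column 2 of H (binary 0010), so error is at position 2.
Correct: flip bit 2 of r = 001110100010111 to get c = 011110100010111.


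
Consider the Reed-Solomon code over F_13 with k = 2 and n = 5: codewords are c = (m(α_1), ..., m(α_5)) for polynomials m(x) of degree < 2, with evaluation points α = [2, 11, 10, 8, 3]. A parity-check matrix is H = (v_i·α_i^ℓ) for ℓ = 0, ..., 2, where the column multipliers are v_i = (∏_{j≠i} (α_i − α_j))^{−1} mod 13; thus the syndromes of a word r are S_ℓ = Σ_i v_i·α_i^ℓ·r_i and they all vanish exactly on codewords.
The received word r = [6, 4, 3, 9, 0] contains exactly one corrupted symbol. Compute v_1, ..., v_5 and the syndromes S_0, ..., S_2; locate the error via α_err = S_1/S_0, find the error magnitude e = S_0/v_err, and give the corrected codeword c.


S = (9, 12, 3), error at position 3, error magnitude e = 6, c = [6, 4, 10, 9, 0].

Step 1: column multipliers v_i = (∏_{j≠i}(α_i − α_j))^{−1} mod 13.
  i = 1 (α = 2): (2−11)(2−10)(2−8)(2−3) = (−9)·(−8)·(−6)·(−1) = 432 ≡ 3, so v_1 = 3^{−1} = 9 (mod 13).
  i = 2 (α = 11): (11−2)(11−10)(11−8)(11−3) = 9·1·3·8 = 216 ≡ 8, so v_2 = 8^{−1} = 5 (mod 13).
  i = 3 (α = 10): (10−2)(10−11)(10−8)(10−3) = 8·(−1)·2·7 = −112 ≡ 5, so v_3 = 5^{−1} = 8 (mod 13).
  i = 4 (α = 8): (8−2)(8−11)(8−10)(8−3) = 6·(−3)·(−2)·5 = 180 ≡ 11, so v_4 = 11^{−1} = 6 (mod 13).
  i = 5 (α = 3): (3−2)(3−11)(3−10)(3−8) = 1·(−8)·(−7)·(−5) = −280 ≡ 6, so v_5 = 6^{−1} = 11 (mod 13).
  v = [9, 5, 8, 6, 11].
Step 2: syndromes of r = [6, 4, 3, 9, 0] (all sums mod 13).
  S_0 = Σ v_i r_i = 9·6 + 5·4 + 8·3 + 6·9 + 11·0 = 152 ≡ 9.
  S_1 = Σ v_i α_i r_i = 9·2·6 + 5·11·4 + 8·10·3 + 6·8·9 + 11·3·0 = 1000 ≡ 12.
  α_i^2 mod 13 = [4, 4, 9, 12, 9].
  S_2 = Σ v_i α_i^2 r_i = 9·4·6 + 5·4·4 + 8·9·3 + 6·12·9 + 11·9·0 = 1160 ≡ 3.
  S = (9, 12, 3) ≠ 0, so r is not a codeword (an error is present).
Step 3: locate the error. For a single error e at position i, S_ℓ = v_i·e·α_i^ℓ, so α_err = S_1/S_0.
  S_0^{−1} = 9^{−1} = 3 (mod 13), so α_err = 12·3 = 36 ≡ 10 = α_3. Error position i = 3.
  Consistency check: S_2/S_1 = 3·12 = 36 ≡ 10 = α_err ✓ (single-error assumption holds).
Step 4: error magnitude e = S_0/v_3 = S_0·∏_{j≠3}(α_3 − α_j) = 9·5 = 45 ≡ 6 (mod 13).
Step 5: correct position 3: c_3 = r_3 − e = 3 − 6 ≡ 10 (mod 13). Hence c = [6, 4, 10, 9, 0].
  Check: interpolating c through the α_i gives m(x) = 5 + 7·x (degree < 2) with m(α_i) = c_i for every i, so c is indeed a codeword.


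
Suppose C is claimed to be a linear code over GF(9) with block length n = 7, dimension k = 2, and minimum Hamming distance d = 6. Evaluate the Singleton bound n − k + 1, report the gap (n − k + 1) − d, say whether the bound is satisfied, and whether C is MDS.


Singleton RHS = n − k + 1 = 6, slack = 0, bound satisfied, MDS.

Singleton bound: d ≤ n − k + 1.
Here n = 7, k = 2, so n − k + 1 = 6.
Given d = 6, check d ≤ 6: YES.
Slack = (n − k + 1) − d = 0.
The code is MDS (slack = 0).
Description: the claimed parameters are [7, 2, 6]_9; such a code would be MDS (meets Singleton bound).


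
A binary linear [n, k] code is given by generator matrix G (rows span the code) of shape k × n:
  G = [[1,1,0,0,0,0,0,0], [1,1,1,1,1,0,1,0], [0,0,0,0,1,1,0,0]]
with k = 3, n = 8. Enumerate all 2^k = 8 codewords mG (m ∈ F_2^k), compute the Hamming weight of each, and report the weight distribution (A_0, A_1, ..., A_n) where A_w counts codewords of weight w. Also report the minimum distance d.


Weight distribution: A_0 = 1, A_2 = 2, A_4 = 3, A_6 = 2. Minimum distance d = 2.

Enumerate all 2^3 = 8 messages m ∈ F_2^3.
For each, compute codeword c = mG in F_2^8, then tally its weight.
  m = 000 → c = 00000000, weight = 0.
  m = 100 → c = 11000000, weight = 2.
  m = 010 → c = 11111010, weight = 6.
  m = 110 → c = 00111010, weight = 4.
  m = 001 → c = 00001100, weight = 2.
  m = 101 → c = 11001100, weight = 4.
  m = 011 → c = 11110110, weight = 6.
  m = 111 → c = 00110110, weight = 4.
Tally weights:
  weight 0: 1 codewords.
  weight 2: 2 codewords.
  weight 4: 3 codewords.
  weight 6: 2 codewords.
Minimum distance d = smallest w > 0 with A_w > 0 = 2.
Sanity: Σ A_w = 8 = 2^3 = 8 ✓.


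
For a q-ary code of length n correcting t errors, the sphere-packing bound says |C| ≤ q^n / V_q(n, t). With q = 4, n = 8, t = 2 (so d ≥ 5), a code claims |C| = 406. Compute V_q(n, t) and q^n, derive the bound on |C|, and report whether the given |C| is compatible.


V_q(n, t) = 277, q^n = 65536, Hamming bound = 236, |C| = 406 > bound (violated).

Step 1: Compute V_q(n, t) = Σ_{j=0}^2 C(n, j) (q−1)^j.
  j = 0: C(8,0)·(3)^0 = 1·1 = 1.
  j = 1: C(8,1)·(3)^1 = 8·3 = 24.
  j = 2: C(8,2)·(3)^2 = 28·9 = 252.
  V_q(n, t) = 1 + 24 + 252 = 277.
Step 2: q^n = 4^8 = 65536.
Step 3: Hamming bound ⌊q^n / V_q(n,t)⌋ = ⌊65536/277⌋ = 236.
Step 4: Compare |C| = 406 to 236: violated.
The claimed |C| lies above the Hamming bound, so no 4-ary code of length 8 with d ≥ 5 can have 406 codewords.


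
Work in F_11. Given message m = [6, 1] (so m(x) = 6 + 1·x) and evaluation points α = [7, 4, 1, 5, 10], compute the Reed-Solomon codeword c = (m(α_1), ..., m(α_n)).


c = [2, 10, 7, 0, 5]

Message polynomial: m(x) = 6 + 1·x (mod 11).
For each evaluation point α_i, compute m(α_i) mod 11:
  α_1 = 7: Horner steps 1 → 2, so m(7) = 2.
  α_2 = 4: Horner steps 1 → 10, so m(4) = 10.
  α_3 = 1: Horner steps 1 → 7, so m(1) = 7.
  α_4 = 5: Horner steps 1 → 0, so m(5) = 0.
  α_5 = 10: Horner steps 1 → 5, so m(10) = 5.
Codeword c = [2, 10, 7, 0, 5] ∈ F_11^5.


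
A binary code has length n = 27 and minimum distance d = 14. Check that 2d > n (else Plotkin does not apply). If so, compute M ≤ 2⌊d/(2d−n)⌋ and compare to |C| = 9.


Plotkin bound M ≤ 28; given |C| = 9 ≤ bound (satisfied).

Check applicability: 2d = 28, n = 27.
2d − n = 1 > 0, so Plotkin applies.
Compute d/(2d−n) = 14/1 ≈ 14.0000.
⌊d/(2d−n)⌋ = 14.
Plotkin bound: M ≤ 2·14 = 28.
Given |C| = 9, check: satisfied.
This |C| is below the Plotkin bound.


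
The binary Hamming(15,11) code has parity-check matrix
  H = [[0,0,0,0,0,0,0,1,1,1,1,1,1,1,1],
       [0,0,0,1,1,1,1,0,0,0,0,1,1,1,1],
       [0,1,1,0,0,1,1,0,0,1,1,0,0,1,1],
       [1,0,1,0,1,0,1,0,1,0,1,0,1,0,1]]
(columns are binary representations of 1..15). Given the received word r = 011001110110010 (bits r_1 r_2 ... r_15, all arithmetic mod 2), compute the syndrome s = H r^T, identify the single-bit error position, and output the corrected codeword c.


s = (0, 1, 1, 1)^T, error position = 7, corrected codeword c = 011001010110010

Compute s = H r^T mod 2 one row at a time:
  s_1 = 1 + 0 + 1 + 1 + 0 + 0 + 1 + 0 = 4 ≡ 0 (mod 2).
  s_2 = 0 + 0 + 1 + 1 + 0 + 0 + 1 + 0 = 3 ≡ 1 (mod 2).
  s_3 = 1 + 1 + 1 + 1 + 1 + 1 + 1 + 0 = 7 ≡ 1 (mod 2).
  s_4 = 0 + 1 + 0 + 1 + 0 + 1 + 0 + 0 = 3 ≡ 1 (mod 2).
s = (0, 1, 1, 1)^T — this equals column 7 of H (binary 0111), so error is at position 7.
Correct: flip bit 7 of r = 011001110110010 to get c = 011001010110010.


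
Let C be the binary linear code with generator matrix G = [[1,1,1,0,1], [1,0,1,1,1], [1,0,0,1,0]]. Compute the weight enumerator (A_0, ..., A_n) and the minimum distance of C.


Weight distribution: A_0 = 1, A_2 = 4, A_4 = 3. Minimum distance d = 2.

Enumerate all 2^3 = 8 messages m ∈ F_2^3.
For each, compute codeword c = mG in F_2^5, then tally its weight.
  m = 000 → c = 00000, weight = 0.
  m = 100 → c = 11101, weight = 4.
  m = 010 → c = 10111, weight = 4.
  m = 110 → c = 01010, weight = 2.
  m = 001 → c = 10010, weight = 2.
  m = 101 → c = 01111, weight = 4.
  m = 011 → c = 00101, weight = 2.
  m = 111 → c = 11000, weight = 2.
Tally weights:
  weight 0: 1 codewords.
  weight 2: 4 codewords.
  weight 4: 3 codewords.
Minimum distance d = smallest w > 0 with A_w > 0 = 2.
Sanity: Σ A_w = 8 = 2^3 = 8 ✓.


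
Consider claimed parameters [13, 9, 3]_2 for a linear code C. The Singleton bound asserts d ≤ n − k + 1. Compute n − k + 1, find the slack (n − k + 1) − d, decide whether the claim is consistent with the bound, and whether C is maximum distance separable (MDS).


Singleton RHS = n − k + 1 = 5, slack = 2, bound satisfied, not MDS.

Singleton bound: d ≤ n − k + 1.
Here n = 13, k = 9, so n − k + 1 = 5.
Given d = 3, check d ≤ 5: YES.
Slack = (n − k + 1) − d = 2.
The code is NOT MDS (slack = 2 > 0).
Description: the claimed parameters are [13, 9, 3]_2; such a code would be non-MDS.


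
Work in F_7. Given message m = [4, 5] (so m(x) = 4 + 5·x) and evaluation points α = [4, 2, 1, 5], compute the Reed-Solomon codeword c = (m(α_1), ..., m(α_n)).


c = [3, 0, 2, 1]

Message polynomial: m(x) = 4 + 5·x (mod 7).
For each evaluation point α_i, compute m(α_i) mod 7:
  α_1 = 4: Horner steps 5 → 3, so m(4) = 3.
  α_2 = 2: Horner steps 5 → 0, so m(2) = 0.
  α_3 = 1: Horner steps 5 → 2, so m(1) = 2.
  α_4 = 5: Horner steps 5 → 1, so m(5) = 1.
Codeword c = [3, 0, 2, 1] ∈ F_7^4.


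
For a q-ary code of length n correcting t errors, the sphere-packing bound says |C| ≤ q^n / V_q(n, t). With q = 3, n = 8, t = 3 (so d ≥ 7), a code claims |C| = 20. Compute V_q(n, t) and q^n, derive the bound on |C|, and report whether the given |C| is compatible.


V_q(n, t) = 577, q^n = 6561, Hamming bound = 11, |C| = 20 > bound (violated).

Step 1: Compute V_q(n, t) = Σ_{j=0}^3 C(n, j) (q−1)^j.
  j = 0: C(8,0)·(2)^0 = 1·1 = 1.
  j = 1: C(8,1)·(2)^1 = 8·2 = 16.
  j = 2: C(8,2)·(2)^2 = 28·4 = 112.
  j = 3: C(8,3)·(2)^3 = 56·8 = 448.
  V_q(n, t) = 1 + 16 + 112 + 448 = 577.
Step 2: q^n = 3^8 = 6561.
Step 3: Hamming bound ⌊q^n / V_q(n,t)⌋ = ⌊6561/577⌋ = 11.
Step 4: Compare |C| = 20 to 11: violated.
The claimed |C| lies above the Hamming bound, so no 3-ary code of length 8 with d ≥ 7 can have 20 codewords.


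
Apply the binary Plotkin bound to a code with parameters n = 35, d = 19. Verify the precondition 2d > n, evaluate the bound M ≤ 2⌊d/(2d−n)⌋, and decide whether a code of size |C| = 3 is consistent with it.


Plotkin bound M ≤ 12; given |C| = 3 ≤ bound (satisfied).

Check applicability: 2d = 38, n = 35.
2d − n = 3 > 0, so Plotkin applies.
Compute d/(2d−n) = 19/3 ≈ 6.3333.
⌊d/(2d−n)⌋ = 6.
Plotkin bound: M ≤ 2·6 = 12.
Given |C| = 3, check: satisfied.
This |C| is below the Plotkin bound.


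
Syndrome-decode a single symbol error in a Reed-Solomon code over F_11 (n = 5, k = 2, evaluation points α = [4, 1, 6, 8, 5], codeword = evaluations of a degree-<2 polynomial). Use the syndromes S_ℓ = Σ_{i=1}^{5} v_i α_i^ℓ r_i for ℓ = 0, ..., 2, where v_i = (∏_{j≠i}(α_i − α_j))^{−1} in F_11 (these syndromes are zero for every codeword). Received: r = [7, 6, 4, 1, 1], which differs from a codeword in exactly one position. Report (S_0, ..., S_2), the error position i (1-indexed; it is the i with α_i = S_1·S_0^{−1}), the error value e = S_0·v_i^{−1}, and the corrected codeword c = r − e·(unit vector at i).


S = (1, 5, 3), error at position 5, error magnitude e = 1, c = [7, 6, 4, 1, 0].

Step 1: column multipliers v_i = (∏_{j≠i}(α_i − α_j))^{−1} mod 11.
  i = 1 (α = 4): (4−1)(4−6)(4−8)(4−5) = 3·(−2)·(−4)·(−1) = −24 ≡ 9, so v_1 = 9^{−1} = 5 (mod 11).
  i = 2 (α = 1): (1−4)(1−6)(1−8)(1−5) = (−3)·(−5)·(−7)·(−4) = 420 ≡ 2, so v_2 = 2^{−1} = 6 (mod 11).
  i = 3 (α = 6): (6−4)(6−1)(6−8)(6−5) = 2·5·(−2)·1 = −20 ≡ 2, so v_3 = 2^{−1} = 6 (mod 11).
  i = 4 (α = 8): (8−4)(8−1)(8−6)(8−5) = 4·7·2·3 = 168 ≡ 3, so v_4 = 3^{−1} = 4 (mod 11).
  i = 5 (α = 5): (5−4)(5−1)(5−6)(5−8) = 1·4·(−1)·(−3) = 12 ≡ 1, so v_5 = 1^{−1} = 1 (mod 11).
  v = [5, 6, 6, 4, 1].
Step 2: syndromes of r = [7, 6, 4, 1, 1] (all sums mod 11).
  S_0 = Σ v_i r_i = 5·7 + 6·6 + 6·4 + 4·1 + 1·1 = 100 ≡ 1.
  S_1 = Σ v_i α_i r_i = 5·4·7 + 6·1·6 + 6·6·4 + 4·8·1 + 1·5·1 = 357 ≡ 5.
  α_i^2 mod 11 = [5, 1, 3, 9, 3].
  S_2 = Σ v_i α_i^2 r_i = 5·5·7 + 6·1·6 + 6·3·4 + 4·9·1 + 1·3·1 = 322 ≡ 3.
  S = (1, 5, 3) ≠ 0, so r is not a codeword (an error is present).
Step 3: locate the error. For a single error e at position i, S_ℓ = v_i·e·α_i^ℓ, so α_err = S_1/S_0.
  S_0^{−1} = 1^{−1} = 1 (mod 11), so α_err = 5·1 = 5 ≡ 5 = α_5. Error position i = 5.
  Consistency check: S_2/S_1 = 3·9 = 27 ≡ 5 = α_err ✓ (single-error assumption holds).
Step 4: error magnitude e = S_0/v_5 = S_0·∏_{j≠5}(α_5 − α_j) = 1·1 = 1 ≡ 1 (mod 11).
Step 5: correct position 5: c_5 = r_5 − e = 1 − 1 ≡ 0 (mod 11). Hence c = [7, 6, 4, 1, 0].
  Check: interpolating c through the α_i gives m(x) = 2 + 4·x (degree < 2) with m(α_i) = c_i for every i, so c is indeed a codeword.


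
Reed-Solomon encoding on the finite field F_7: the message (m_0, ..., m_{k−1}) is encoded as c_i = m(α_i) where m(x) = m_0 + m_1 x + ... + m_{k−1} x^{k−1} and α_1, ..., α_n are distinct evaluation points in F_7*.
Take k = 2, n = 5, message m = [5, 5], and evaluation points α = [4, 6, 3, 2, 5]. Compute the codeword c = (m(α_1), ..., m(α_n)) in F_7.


c = [4, 0, 6, 1, 2]

Message polynomial: m(x) = 5 + 5·x (mod 7).
For each evaluation point α_i, compute m(α_i) mod 7:
  α_1 = 4: Horner steps 5 → 4, so m(4) = 4.
  α_2 = 6: Horner steps 5 → 0, so m(6) = 0.
  α_3 = 3: Horner steps 5 → 6, so m(3) = 6.
  α_4 = 2: Horner steps 5 → 1, so m(2) = 1.
  α_5 = 5: Horner steps 5 → 2, so m(5) = 2.
Codeword c = [4, 0, 6, 1, 2] ∈ F_7^5.


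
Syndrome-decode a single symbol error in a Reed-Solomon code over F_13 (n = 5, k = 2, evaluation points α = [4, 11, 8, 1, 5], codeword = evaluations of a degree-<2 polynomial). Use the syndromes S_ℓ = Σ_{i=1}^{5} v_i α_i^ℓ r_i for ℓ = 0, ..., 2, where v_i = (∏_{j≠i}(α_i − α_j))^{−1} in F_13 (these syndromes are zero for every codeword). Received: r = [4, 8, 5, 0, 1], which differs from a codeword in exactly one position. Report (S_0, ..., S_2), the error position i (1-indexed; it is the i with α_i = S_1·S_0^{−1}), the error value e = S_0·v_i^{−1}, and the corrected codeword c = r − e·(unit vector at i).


S = (1, 11, 4), error at position 2, error magnitude e = 12, c = [4, 9, 5, 0, 1].

Step 1: column multipliers v_i = (∏_{j≠i}(α_i − α_j))^{−1} mod 13.
  i = 1 (α = 4): (4−11)(4−8)(4−1)(4−5) = (−7)·(−4)·3·(−1) = −84 ≡ 7, so v_1 = 7^{−1} = 2 (mod 13).
  i = 2 (α = 11): (11−4)(11−8)(11−1)(11−5) = 7·3·10·6 = 1260 ≡ 12, so v_2 = 12^{−1} = 12 (mod 13).
  i = 3 (α = 8): (8−4)(8−11)(8−1)(8−5) = 4·(−3)·7·3 = −252 ≡ 8, so v_3 = 8^{−1} = 5 (mod 13).
  i = 4 (α = 1): (1−4)(1−11)(1−8)(1−5) = (−3)·(−10)·(−7)·(−4) = 840 ≡ 8, so v_4 = 8^{−1} = 5 (mod 13).
  i = 5 (α = 5): (5−4)(5−11)(5−8)(5−1) = 1·(−6)·(−3)·4 = 72 ≡ 7, so v_5 = 7^{−1} = 2 (mod 13).
  v = [2, 12, 5, 5, 2].
Step 2: syndromes of r = [4, 8, 5, 0, 1] (all sums mod 13).
  S_0 = Σ v_i r_i = 2·4 + 12·8 + 5·5 + 5·0 + 2·1 = 131 ≡ 1.
  S_1 = Σ v_i α_i r_i = 2·4·4 + 12·11·8 + 5·8·5 + 5·1·0 + 2·5·1 = 1298 ≡ 11.
  α_i^2 mod 13 = [3, 4, 12, 1, 12].
  S_2 = Σ v_i α_i^2 r_i = 2·3·4 + 12·4·8 + 5·12·5 + 5·1·0 + 2·12·1 = 732 ≡ 4.
  S = (1, 11, 4) ≠ 0, so r is not a codeword (an error is present).
Step 3: locate the error. For a single error e at position i, S_ℓ = v_i·e·α_i^ℓ, so α_err = S_1/S_0.
  S_0^{−1} = 1^{−1} = 1 (mod 13), so α_err = 11·1 = 11 ≡ 11 = α_2. Error position i = 2.
  Consistency check: S_2/S_1 = 4·6 = 24 ≡ 11 = α_err ✓ (single-error assumption holds).
Step 4: error magnitude e = S_0/v_2 = S_0·∏_{j≠2}(α_2 − α_j) = 1·12 = 12 ≡ 12 (mod 13).
Step 5: correct position 2: c_2 = r_2 − e = 8 − 12 ≡ 9 (mod 13). Hence c = [4, 9, 5, 0, 1].
  Check: interpolating c through the α_i gives m(x) = 3 + 10·x (degree < 2) with m(α_i) = c_i for every i, so c is indeed a codeword.


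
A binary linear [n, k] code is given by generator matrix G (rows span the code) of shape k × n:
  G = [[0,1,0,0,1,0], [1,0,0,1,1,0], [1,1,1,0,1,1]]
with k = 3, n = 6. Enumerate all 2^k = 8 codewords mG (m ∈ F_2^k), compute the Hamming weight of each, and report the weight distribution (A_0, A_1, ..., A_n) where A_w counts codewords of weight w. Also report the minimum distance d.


Weight distribution: A_0 = 1, A_2 = 1, A_3 = 3, A_4 = 2, A_5 = 1. Minimum distance d = 2.

Enumerate all 2^3 = 8 messages m ∈ F_2^3.
For each, compute codeword c = mG in F_2^6, then tally its weight.
  m = 000 → c = 000000, weight = 0.
  m = 100 → c = 010010, weight = 2.
  m = 010 → c = 100110, weight = 3.
  m = 110 → c = 110100, weight = 3.
  m = 001 → c = 111011, weight = 5.
  m = 101 → c = 101001, weight = 3.
  m = 011 → c = 011101, weight = 4.
  m = 111 → c = 001111, weight = 4.
Tally weights:
  weight 0: 1 codewords.
  weight 2: 1 codewords.
  weight 3: 3 codewords.
  weight 4: 2 codewords.
  weight 5: 1 codewords.
Minimum distance d = smallest w > 0 with A_w > 0 = 2.
Sanity: Σ A_w = 8 = 2^3 = 8 ✓.


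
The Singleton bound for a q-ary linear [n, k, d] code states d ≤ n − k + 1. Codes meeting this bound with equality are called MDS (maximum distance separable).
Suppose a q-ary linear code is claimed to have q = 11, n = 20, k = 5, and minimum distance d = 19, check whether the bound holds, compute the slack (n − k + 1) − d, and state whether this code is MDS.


Singleton RHS = n − k + 1 = 16, slack = -3, bound violated (no such code; not MDS).

Singleton bound: d ≤ n − k + 1.
Here n = 20, k = 5, so n − k + 1 = 16.
Given d = 19, check d ≤ 16: NO.
Slack = (n − k + 1) − d = -3.
The slack is negative: d = 19 exceeds n − k + 1 = 16 by 3, so the Singleton bound is violated and no linear [20, 5, 19]_11 code can exist. In particular it is not MDS (MDS requires d = n − k + 1 exactly).
Description: the claimed parameters are [20, 5, 19]_11; such a code would be impossible (violates the Singleton bound).


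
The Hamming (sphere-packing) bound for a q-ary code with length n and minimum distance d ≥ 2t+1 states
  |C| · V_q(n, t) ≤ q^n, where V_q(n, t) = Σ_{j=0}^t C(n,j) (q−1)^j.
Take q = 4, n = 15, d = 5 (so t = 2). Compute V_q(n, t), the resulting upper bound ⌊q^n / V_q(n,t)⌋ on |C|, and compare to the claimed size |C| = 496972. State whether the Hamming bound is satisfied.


V_q(n, t) = 991, q^n = 1073741824, Hamming bound = 1083493, |C| = 496972 ≤ bound (satisfied).

Step 1: Compute V_q(n, t) = Σ_{j=0}^2 C(n, j) (q−1)^j.
  j = 0: C(15,0)·(3)^0 = 1·1 = 1.
  j = 1: C(15,1)·(3)^1 = 15·3 = 45.
  j = 2: C(15,2)·(3)^2 = 105·9 = 945.
  V_q(n, t) = 1 + 45 + 945 = 991.
Step 2: q^n = 4^15 = 1073741824.
Step 3: Hamming bound ⌊q^n / V_q(n,t)⌋ = ⌊1073741824/991⌋ = 1083493.
Step 4: Compare |C| = 496972 to 1083493: satisfied.
The claimed |C| lies below the Hamming bound.


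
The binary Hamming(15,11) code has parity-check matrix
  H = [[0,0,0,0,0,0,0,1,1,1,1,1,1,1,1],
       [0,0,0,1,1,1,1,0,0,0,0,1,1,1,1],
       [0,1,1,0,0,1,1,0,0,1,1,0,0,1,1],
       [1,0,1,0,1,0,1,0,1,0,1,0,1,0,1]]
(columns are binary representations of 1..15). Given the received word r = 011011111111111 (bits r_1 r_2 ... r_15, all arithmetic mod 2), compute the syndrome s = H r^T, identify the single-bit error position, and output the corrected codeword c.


s = (0, 1, 0, 1)^T, error position = 5, corrected codeword c = 011001111111111

Compute s = H r^T mod 2 one row at a time:
  s_1 = 1 + 1 + 1 + 1 + 1 + 1 + 1 + 1 = 8 ≡ 0 (mod 2).
  s_2 = 0 + 1 + 1 + 1 + 1 + 1 + 1 + 1 = 7 ≡ 1 (mod 2).
  s_3 = 1 + 1 + 1 + 1 + 1 + 1 + 1 + 1 = 8 ≡ 0 (mod 2).
  s_4 = 0 + 1 + 1 + 1 + 1 + 1 + 1 + 1 = 7 ≡ 1 (mod 2).
s = (0, 1, 0, 1)^T — this equals column 5 of H (binary 0101), so error is at position 5.
Correct: flip bit 5 of r = 011011111111111 to get c = 011001111111111.


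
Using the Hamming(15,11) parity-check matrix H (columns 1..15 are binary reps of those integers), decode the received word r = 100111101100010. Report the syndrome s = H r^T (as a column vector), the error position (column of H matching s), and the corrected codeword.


s = (1, 1, 0, 0)^T, error position = 12, corrected codeword c = 100111101101010

Compute s = H r^T mod 2 one row at a time:
  s_1 = 0 + 1 + 1 + 0 + 0 + 0 + 1 + 0 = 3 ≡ 1 (mod 2).
  s_2 = 1 + 1 + 1 + 1 + 0 + 0 + 1 + 0 = 5 ≡ 1 (mod 2).
  s_3 = 0 + 0 + 1 + 1 + 1 + 0 + 1 + 0 = 4 ≡ 0 (mod 2).
  s_4 = 1 + 0 + 1 + 1 + 1 + 0 + 0 + 0 = 4 ≡ 0 (mod 2).
s = (1, 1, 0, 0)^T — this equals column 12 of H (binary 1100), so error is at position 12.
Correct: flip bit 12 of r = 100111101100010 to get c = 100111101101010.


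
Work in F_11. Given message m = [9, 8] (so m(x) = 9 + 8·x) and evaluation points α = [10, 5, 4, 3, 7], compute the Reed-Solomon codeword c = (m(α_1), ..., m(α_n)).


c = [1, 5, 8, 0, 10]

Message polynomial: m(x) = 9 + 8·x (mod 11).
For each evaluation point α_i, compute m(α_i) mod 11:
  α_1 = 10: Horner steps 8 → 1, so m(10) = 1.
  α_2 = 5: Horner steps 8 → 5, so m(5) = 5.
  α_3 = 4: Horner steps 8 → 8, so m(4) = 8.
  α_4 = 3: Horner steps 8 → 0, so m(3) = 0.
  α_5 = 7: Horner steps 8 → 10, so m(7) = 10.
Codeword c = [1, 5, 8, 0, 10] ∈ F_11^5.


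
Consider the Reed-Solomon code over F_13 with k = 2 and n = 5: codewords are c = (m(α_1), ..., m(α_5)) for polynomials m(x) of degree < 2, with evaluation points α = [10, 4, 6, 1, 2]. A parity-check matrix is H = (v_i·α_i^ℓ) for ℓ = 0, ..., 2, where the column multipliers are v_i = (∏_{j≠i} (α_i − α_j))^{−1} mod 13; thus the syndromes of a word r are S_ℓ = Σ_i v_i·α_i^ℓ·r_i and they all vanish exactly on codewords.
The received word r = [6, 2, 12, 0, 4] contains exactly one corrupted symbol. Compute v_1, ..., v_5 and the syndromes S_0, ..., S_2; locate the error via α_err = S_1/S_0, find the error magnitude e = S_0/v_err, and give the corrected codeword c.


S = (12, 11, 9), error at position 5, error magnitude e = 12, c = [6, 2, 12, 0, 5].

Step 1: column multipliers v_i = (∏_{j≠i}(α_i − α_j))^{−1} mod 13.
  i = 1 (α = 10): (10−4)(10−6)(10−1)(10−2) = 6·4·9·8 = 1728 ≡ 12, so v_1 = 12^{−1} = 12 (mod 13).
  i = 2 (α = 4): (4−10)(4−6)(4−1)(4−2) = (−6)·(−2)·3·2 = 72 ≡ 7, so v_2 = 7^{−1} = 2 (mod 13).
  i = 3 (α = 6): (6−10)(6−4)(6−1)(6−2) = (−4)·2·5·4 = −160 ≡ 9, so v_3 = 9^{−1} = 3 (mod 13).
  i = 4 (α = 1): (1−10)(1−4)(1−6)(1−2) = (−9)·(−3)·(−5)·(−1) = 135 ≡ 5, so v_4 = 5^{−1} = 8 (mod 13).
  i = 5 (α = 2): (2−10)(2−4)(2−6)(2−1) = (−8)·(−2)·(−4)·1 = −64 ≡ 1, so v_5 = 1^{−1} = 1 (mod 13).
  v = [12, 2, 3, 8, 1].
Step 2: syndromes of r = [6, 2, 12, 0, 4] (all sums mod 13).
  S_0 = Σ v_i r_i = 12·6 + 2·2 + 3·12 + 8·0 + 1·4 = 116 ≡ 12.
  S_1 = Σ v_i α_i r_i = 12·10·6 + 2·4·2 + 3·6·12 + 8·1·0 + 1·2·4 = 960 ≡ 11.
  α_i^2 mod 13 = [9, 3, 10, 1, 4].
  S_2 = Σ v_i α_i^2 r_i = 12·9·6 + 2·3·2 + 3·10·12 + 8·1·0 + 1·4·4 = 1036 ≡ 9.
  S = (12, 11, 9) ≠ 0, so r is not a codeword (an error is present).
Step 3: locate the error. For a single error e at position i, S_ℓ = v_i·e·α_i^ℓ, so α_err = S_1/S_0.
  S_0^{−1} = 12^{−1} = 12 (mod 13), so α_err = 11·12 = 132 ≡ 2 = α_5. Error position i = 5.
  Consistency check: S_2/S_1 = 9·6 = 54 ≡ 2 = α_err ✓ (single-error assumption holds).
Step 4: error magnitude e = S_0/v_5 = S_0·∏_{j≠5}(α_5 − α_j) = 12·1 = 12 ≡ 12 (mod 13).
Step 5: correct position 5: c_5 = r_5 − e = 4 − 12 ≡ 5 (mod 13). Hence c = [6, 2, 12, 0, 5].
  Check: interpolating c through the α_i gives m(x) = 8 + 5·x (degree < 2) with m(α_i) = c_i for every i, so c is indeed a codeword.


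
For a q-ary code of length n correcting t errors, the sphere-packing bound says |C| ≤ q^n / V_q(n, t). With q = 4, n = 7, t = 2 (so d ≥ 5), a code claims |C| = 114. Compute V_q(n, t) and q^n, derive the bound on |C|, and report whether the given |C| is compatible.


V_q(n, t) = 211, q^n = 16384, Hamming bound = 77, |C| = 114 > bound (violated).

Step 1: Compute V_q(n, t) = Σ_{j=0}^2 C(n, j) (q−1)^j.
  j = 0: C(7,0)·(3)^0 = 1·1 = 1.
  j = 1: C(7,1)·(3)^1 = 7·3 = 21.
  j = 2: C(7,2)·(3)^2 = 21·9 = 189.
  V_q(n, t) = 1 + 21 + 189 = 211.
Step 2: q^n = 4^7 = 16384.
Step 3: Hamming bound ⌊q^n / V_q(n,t)⌋ = ⌊16384/211⌋ = 77.
Step 4: Compare |C| = 114 to 77: violated.
The claimed |C| lies above the Hamming bound, so no 4-ary code of length 7 with d ≥ 5 can have 114 codewords.


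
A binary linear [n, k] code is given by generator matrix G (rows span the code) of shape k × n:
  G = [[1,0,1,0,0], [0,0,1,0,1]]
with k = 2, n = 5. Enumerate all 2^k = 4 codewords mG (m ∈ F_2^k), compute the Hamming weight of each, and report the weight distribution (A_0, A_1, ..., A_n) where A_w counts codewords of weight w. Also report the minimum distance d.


Weight distribution: A_0 = 1, A_2 = 3. Minimum distance d = 2.

Enumerate all 2^2 = 4 messages m ∈ F_2^2.
For each, compute codeword c = mG in F_2^5, then tally its weight.
  m = 00 → c = 00000, weight = 0.
  m = 10 → c = 10100, weight = 2.
  m = 01 → c = 00101, weight = 2.
  m = 11 → c = 10001, weight = 2.
Tally weights:
  weight 0: 1 codewords.
  weight 2: 3 codewords.
Minimum distance d = smallest w > 0 with A_w > 0 = 2.
Sanity: Σ A_w = 4 = 2^2 = 4 ✓.


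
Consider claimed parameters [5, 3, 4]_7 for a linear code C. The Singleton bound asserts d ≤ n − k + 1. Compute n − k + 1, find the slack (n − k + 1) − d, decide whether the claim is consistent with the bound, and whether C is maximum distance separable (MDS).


Singleton RHS = n − k + 1 = 3, slack = -1, bound violated (no such code; not MDS).

Singleton bound: d ≤ n − k + 1.
Here n = 5, k = 3, so n − k + 1 = 3.
Given d = 4, check d ≤ 3: NO.
Slack = (n − k + 1) − d = -1.
The slack is negative: d = 4 exceeds n − k + 1 = 3 by 1, so the Singleton bound is violated and no linear [5, 3, 4]_7 code can exist. In particular it is not MDS (MDS requires d = n − k + 1 exactly).
Description: the claimed parameters are [5, 3, 4]_7; such a code would be impossible (violates the Singleton bound).
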